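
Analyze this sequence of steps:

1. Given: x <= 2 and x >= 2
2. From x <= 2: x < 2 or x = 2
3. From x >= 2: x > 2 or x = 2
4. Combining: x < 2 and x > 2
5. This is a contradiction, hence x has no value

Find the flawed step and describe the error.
Step 4: Combining: x < 2 and x > 2

Step 4 incorrectly combines the conditions. From x <= 2 and x >= 2, the intersection is x = 2. The error treats the 'or' cases as 'and' requirements. The correct conclusion is that x = 2 is the unique solution, not that no solution exists.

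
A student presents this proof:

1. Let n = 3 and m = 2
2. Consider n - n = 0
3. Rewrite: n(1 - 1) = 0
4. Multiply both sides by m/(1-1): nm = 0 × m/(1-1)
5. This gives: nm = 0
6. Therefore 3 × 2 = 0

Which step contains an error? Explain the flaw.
Step 4: Multiply both sides by m/(1-1): nm = 0 × m/(1-1)

Step 4 multiplies both sides by m/(1-1). However, 1-1 = 0, so this is multiplication by m/0, which is undefined. We cannot multiply by an undefined expression.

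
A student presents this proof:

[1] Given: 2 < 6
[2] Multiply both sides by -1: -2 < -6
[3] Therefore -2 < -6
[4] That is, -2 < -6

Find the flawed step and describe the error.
Step 2: Multiply both sides by -1: -2 < -6

Step 2 multiplies both sides by -1 but fails to reverse the inequality sign. When multiplying (or dividing) an inequality by a negative number, the direction must be reversed. Since 2 < 6, we should get -2 > -6, i.e., -2 > -6.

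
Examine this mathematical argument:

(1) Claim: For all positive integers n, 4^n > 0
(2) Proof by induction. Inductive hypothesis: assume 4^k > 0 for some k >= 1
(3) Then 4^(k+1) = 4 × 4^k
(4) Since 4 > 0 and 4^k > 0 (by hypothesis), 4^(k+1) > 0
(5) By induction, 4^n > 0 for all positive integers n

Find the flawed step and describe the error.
Step 5: By induction, 4^n > 0 for all positive integers n

Step 5 concludes the proof by induction, but no base case was ever established. A valid induction proof requires: (1) a base case proving 4^1 > 0, and (2) an inductive step showing IF 4^k > 0 THEN 4^(k+1) > 0. Steps 2-4 correctly establish the inductive step, but without the base case the conclusion in step 5 does not follow.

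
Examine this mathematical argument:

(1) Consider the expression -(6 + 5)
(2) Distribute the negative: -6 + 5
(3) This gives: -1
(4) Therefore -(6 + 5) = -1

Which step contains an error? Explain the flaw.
Step 2: Distribute the negative: -6 + 5

Step 2 incorrectly distributes the negative sign. The correct distribution is -(6 + 5) = -6 - 5 = -11. The negative must be applied to both terms, not just the first. The error treats -(6 + 5) as -6 + 5, which equals -1 instead of -11.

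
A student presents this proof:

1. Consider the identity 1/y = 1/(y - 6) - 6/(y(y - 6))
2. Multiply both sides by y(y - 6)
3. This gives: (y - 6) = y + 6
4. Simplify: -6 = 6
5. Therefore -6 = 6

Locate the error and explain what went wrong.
Step 3: This gives: (y - 6) = y + 6

Step 3 makes a sign error when clearing denominators. Multiplying -6/(y(y - 6)) by y(y - 6) gives -6, not +6. The correct result is (y - 6) = y - 6, which is trivially true, not (y - 6) = y + 6. (Step 1 is a valid identity: 1/(y - 6) - 6/(y(y - 6)) = (y - 6)/(y(y - 6)) = 1/y.)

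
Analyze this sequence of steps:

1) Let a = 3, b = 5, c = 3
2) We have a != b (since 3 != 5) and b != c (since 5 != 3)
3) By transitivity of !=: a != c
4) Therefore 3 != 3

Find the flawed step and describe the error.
Step 3: By transitivity of !=: a != c

Step 3 incorrectly applies transitivity to the '!=' relation. Transitivity states: if a R b and b R c, then a R c. However, '!=' is not transitive. Counterexample: 3 != 5 and 5 != 3, but 3 = 3 (both equal 3). Transitivity holds for relations like <, <=, =, but not for !=.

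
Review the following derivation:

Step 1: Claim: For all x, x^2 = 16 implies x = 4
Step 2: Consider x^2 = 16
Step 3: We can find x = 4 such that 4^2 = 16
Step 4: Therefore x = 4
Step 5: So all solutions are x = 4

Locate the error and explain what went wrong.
Step 4: Therefore x = 4

Step 4 incorrectly concludes that x = 4 is the only solution. The proof shows that x = 4 is A solution (existence), but does not show it is the ONLY solution (uniqueness). In fact, x = -4 is also a solution since (-4)^2 = 16. Finding one solution doesn't prove there are no others.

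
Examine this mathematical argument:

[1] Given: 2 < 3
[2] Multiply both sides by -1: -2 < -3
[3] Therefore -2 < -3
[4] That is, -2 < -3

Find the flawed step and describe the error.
Step 2: Multiply both sides by -1: -2 < -3

Step 2 multiplies both sides by -1 but fails to reverse the inequality sign. When multiplying (or dividing) an inequality by a negative number, the direction must be reversed. Since 2 < 3, we should get -2 > -3, i.e., -2 > -3.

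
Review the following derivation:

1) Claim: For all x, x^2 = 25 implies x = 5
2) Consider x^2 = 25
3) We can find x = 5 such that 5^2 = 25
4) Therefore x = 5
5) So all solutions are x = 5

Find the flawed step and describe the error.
Step 4: Therefore x = 5

Step 4 incorrectly concludes that x = 5 is the only solution. The proof shows that x = 5 is A solution (existence), but does not show it is the ONLY solution (uniqueness). In fact, x = -5 is also a solution since (-5)^2 = 25. Finding one solution doesn't prove there are no others.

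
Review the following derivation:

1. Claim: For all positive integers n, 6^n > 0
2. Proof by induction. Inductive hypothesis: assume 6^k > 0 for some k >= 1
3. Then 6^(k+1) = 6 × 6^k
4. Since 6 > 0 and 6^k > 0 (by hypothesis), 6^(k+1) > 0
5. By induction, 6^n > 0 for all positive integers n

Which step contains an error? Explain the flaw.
Step 5: By induction, 6^n > 0 for all positive integers n

Step 5 concludes the proof by induction, but no base case was ever established. A valid induction proof requires: (1) a base case proving 6^1 > 0, and (2) an inductive step showing IF 6^k > 0 THEN 6^(k+1) > 0. Steps 2-4 correctly establish the inductive step, but without the base case the conclusion in step 5 does not follow.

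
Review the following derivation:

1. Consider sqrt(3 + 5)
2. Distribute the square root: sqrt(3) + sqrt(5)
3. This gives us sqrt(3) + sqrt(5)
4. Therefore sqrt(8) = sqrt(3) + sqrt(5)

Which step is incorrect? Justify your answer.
Step 2: Distribute the square root: sqrt(3) + sqrt(5)

Step 2 incorrectly 'distributes' the square root over addition. The square root function does not distribute: sqrt(a + b) ≠ sqrt(a) + sqrt(b). In fact, sqrt(3 + 5) = sqrt(8) ≈ 2.8284, while sqrt(3) + sqrt(5) ≈ 3.9681.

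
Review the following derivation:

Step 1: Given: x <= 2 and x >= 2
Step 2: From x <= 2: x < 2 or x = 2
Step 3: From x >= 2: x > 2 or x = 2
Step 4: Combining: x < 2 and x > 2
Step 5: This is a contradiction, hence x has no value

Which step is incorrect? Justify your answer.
Step 4: Combining: x < 2 and x > 2

Step 4 incorrectly combines the conditions. From x <= 2 and x >= 2, the intersection is x = 2. The error treats the 'or' cases as 'and' requirements. The correct conclusion is that x = 2 is the unique solution, not that no solution exists.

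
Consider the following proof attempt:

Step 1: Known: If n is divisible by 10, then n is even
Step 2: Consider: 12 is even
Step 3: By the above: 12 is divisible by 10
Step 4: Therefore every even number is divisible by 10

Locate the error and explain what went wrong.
Step 3: By the above: 12 is divisible by 10

Step 3 commits the fallacy of affirming the consequent. The known fact 'divisible by 10 → even' does NOT imply 'even → divisible by 10'. That would be the converse, which is false. For example, 12 is even but 12 ÷ 10 = 1.20, which is not an integer.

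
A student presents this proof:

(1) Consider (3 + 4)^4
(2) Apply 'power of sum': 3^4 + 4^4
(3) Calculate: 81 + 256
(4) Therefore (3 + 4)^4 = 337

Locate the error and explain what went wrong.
Step 2: Apply 'power of sum': 3^4 + 4^4

Step 2 incorrectly applies a non-existent rule '(a+b)^n = a^n + b^n'. This is false in general. The correct expansion uses the binomial theorem. The actual value is (3 + 4)^4 = 7^4 = 2401, not 337.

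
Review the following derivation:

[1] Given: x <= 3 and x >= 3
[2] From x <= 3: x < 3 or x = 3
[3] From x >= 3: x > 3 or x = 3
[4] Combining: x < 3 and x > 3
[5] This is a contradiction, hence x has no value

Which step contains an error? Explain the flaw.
Step 4: Combining: x < 3 and x > 3

Step 4 incorrectly combines the conditions. From x <= 3 and x >= 3, the intersection is x = 3. The error treats the 'or' cases as 'and' requirements. The correct conclusion is that x = 3 is the unique solution, not that no solution exists.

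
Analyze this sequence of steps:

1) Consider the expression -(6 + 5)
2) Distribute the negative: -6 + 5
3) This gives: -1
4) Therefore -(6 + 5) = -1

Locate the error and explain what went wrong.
Step 2: Distribute the negative: -6 + 5

Step 2 incorrectly distributes the negative sign. The correct distribution is -(6 + 5) = -6 - 5 = -11. The negative must be applied to both terms, not just the first. The error treats -(6 + 5) as -6 + 5, which equals -1 instead of -11.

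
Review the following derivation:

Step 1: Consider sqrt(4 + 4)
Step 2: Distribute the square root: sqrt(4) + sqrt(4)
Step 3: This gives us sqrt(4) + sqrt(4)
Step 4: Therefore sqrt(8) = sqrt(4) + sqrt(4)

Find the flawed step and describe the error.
Step 2: Distribute the square root: sqrt(4) + sqrt(4)

Step 2 incorrectly 'distributes' the square root over addition. The square root function does not distribute: sqrt(a + b) ≠ sqrt(a) + sqrt(b). In fact, sqrt(4 + 4) = sqrt(8) ≈ 2.8284, while sqrt(4) + sqrt(4) ≈ 4.0000.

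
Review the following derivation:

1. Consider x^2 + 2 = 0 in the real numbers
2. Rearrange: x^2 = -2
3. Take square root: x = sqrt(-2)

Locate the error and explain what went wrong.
Step 3: Take square root: x = sqrt(-2)

Step 3 takes the square root of -2, which is negative. In the real number system, the square root of a negative number is undefined. The equation x^2 + 2 = 0 has no real solutions. Square roots of negative numbers only exist in the complex numbers.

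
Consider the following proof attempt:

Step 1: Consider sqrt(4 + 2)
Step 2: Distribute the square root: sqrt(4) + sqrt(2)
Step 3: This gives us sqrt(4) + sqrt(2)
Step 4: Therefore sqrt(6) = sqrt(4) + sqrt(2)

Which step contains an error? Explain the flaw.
Step 2: Distribute the square root: sqrt(4) + sqrt(2)

Step 2 incorrectly 'distributes' the square root over addition. The square root function does not distribute: sqrt(a + b) ≠ sqrt(a) + sqrt(b). In fact, sqrt(4 + 2) = sqrt(6) ≈ 2.4495, while sqrt(4) + sqrt(2) ≈ 3.4142.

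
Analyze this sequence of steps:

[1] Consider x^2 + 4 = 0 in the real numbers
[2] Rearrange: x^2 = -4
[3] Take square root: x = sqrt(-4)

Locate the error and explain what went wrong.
Step 3: Take square root: x = sqrt(-4)

Step 3 takes the square root of -4, which is negative. In the real number system, the square root of a negative number is undefined. The equation x^2 + 4 = 0 has no real solutions. Square roots of negative numbers only exist in the complex numbers.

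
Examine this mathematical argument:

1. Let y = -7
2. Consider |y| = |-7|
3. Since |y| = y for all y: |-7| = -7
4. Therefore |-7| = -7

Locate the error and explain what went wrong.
Step 3: Since |y| = y for all y: |-7| = -7

Step 3 incorrectly states that |y| = y for all y. The correct definition is |y| = y when y >= 0, and |y| = -y when y < 0. Since -7 < 0, we have |-7| = -(-7) = 7, not -7.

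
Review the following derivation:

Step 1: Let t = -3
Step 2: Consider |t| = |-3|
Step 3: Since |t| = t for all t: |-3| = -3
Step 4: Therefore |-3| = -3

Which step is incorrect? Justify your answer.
Step 3: Since |t| = t for all t: |-3| = -3

Step 3 incorrectly states that |t| = t for all t. The correct definition is |t| = t when t >= 0, and |t| = -t when t < 0. Since -3 < 0, we have |-3| = -(-3) = 3, not -3.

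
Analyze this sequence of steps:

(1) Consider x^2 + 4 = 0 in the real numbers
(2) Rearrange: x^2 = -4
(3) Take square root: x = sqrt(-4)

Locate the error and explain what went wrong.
Step 3: Take square root: x = sqrt(-4)

Step 3 takes the square root of -4, which is negative. In the real number system, the square root of a negative number is undefined. The equation x^2 + 4 = 0 has no real solutions. Square roots of negative numbers only exist in the complex numbers.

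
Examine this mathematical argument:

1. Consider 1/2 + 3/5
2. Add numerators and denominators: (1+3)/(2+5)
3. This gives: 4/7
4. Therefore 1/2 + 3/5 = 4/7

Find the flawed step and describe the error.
Step 2: Add numerators and denominators: (1+3)/(2+5)

Step 2 incorrectly adds fractions by separately adding numerators and denominators. This is wrong. The correct method requires a common denominator: 1/2 + 3/5 = (1×5 + 3×2)/(2×5) = 11/10 = 11/10. The method used gives 4/7, which is different.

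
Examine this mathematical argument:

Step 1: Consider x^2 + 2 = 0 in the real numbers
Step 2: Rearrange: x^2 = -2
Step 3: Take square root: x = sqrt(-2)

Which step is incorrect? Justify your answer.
Step 3: Take square root: x = sqrt(-2)

Step 3 takes the square root of -2, which is negative. In the real number system, the square root of a negative number is undefined. The equation x^2 + 2 = 0 has no real solutions. Square roots of negative numbers only exist in the complex numbers.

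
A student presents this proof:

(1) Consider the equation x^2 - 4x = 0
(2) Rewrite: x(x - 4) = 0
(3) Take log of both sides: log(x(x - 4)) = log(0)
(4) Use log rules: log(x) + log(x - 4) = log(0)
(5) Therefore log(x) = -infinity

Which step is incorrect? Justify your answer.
Step 3: Take log of both sides: log(x(x - 4)) = log(0)

Step 3 takes the logarithm of both sides, resulting in log(0) on the right side. The logarithm is only defined for positive numbers; log(0) is undefined (approaches negative infinity). This operation is invalid.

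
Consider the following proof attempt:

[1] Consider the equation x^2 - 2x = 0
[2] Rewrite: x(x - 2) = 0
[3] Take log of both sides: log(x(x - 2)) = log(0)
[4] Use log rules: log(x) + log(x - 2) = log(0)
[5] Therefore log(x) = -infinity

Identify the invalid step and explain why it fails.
Step 3: Take log of both sides: log(x(x - 2)) = log(0)

Step 3 takes the logarithm of both sides, resulting in log(0) on the right side. The logarithm is only defined for positive numbers; log(0) is undefined (approaches negative infinity). This operation is invalid.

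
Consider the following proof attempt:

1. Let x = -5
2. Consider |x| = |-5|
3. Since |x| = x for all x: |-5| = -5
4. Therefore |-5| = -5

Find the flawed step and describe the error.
Step 3: Since |x| = x for all x: |-5| = -5

Step 3 incorrectly states that |x| = x for all x. The correct definition is |x| = x when x >= 0, and |x| = -x when x < 0. Since -5 < 0, we have |-5| = -(-5) = 5, not -5.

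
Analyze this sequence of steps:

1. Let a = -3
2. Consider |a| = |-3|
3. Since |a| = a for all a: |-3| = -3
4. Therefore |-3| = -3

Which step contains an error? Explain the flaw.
Step 3: Since |a| = a for all a: |-3| = -3

Step 3 incorrectly states that |a| = a for all a. The correct definition is |a| = a when a >= 0, and |a| = -a when a < 0. Since -3 < 0, we have |-3| = -(-3) = 3, not -3.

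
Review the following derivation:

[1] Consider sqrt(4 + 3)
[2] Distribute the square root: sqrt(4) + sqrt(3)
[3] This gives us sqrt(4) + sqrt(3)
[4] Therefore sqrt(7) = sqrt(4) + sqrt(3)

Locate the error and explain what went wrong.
Step 2: Distribute the square root: sqrt(4) + sqrt(3)

Step 2 incorrectly 'distributes' the square root over addition. The square root function does not distribute: sqrt(a + b) ≠ sqrt(a) + sqrt(b). In fact, sqrt(4 + 3) = sqrt(7) ≈ 2.6458, while sqrt(4) + sqrt(3) ≈ 3.7321.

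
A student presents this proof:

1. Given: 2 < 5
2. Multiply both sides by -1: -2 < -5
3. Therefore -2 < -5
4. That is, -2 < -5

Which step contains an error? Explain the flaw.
Step 2: Multiply both sides by -1: -2 < -5

Step 2 multiplies both sides by -1 but fails to reverse the inequality sign. When multiplying (or dividing) an inequality by a negative number, the direction must be reversed. Since 2 < 5, we should get -2 > -5, i.e., -2 > -5.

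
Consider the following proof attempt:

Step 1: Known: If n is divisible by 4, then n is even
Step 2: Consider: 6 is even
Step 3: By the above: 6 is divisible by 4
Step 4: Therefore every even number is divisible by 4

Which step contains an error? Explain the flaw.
Step 3: By the above: 6 is divisible by 4

Step 3 commits the fallacy of affirming the consequent. The known fact 'divisible by 4 → even' does NOT imply 'even → divisible by 4'. That would be the converse, which is false. For example, 6 is even but 6 ÷ 4 = 1.50, which is not an integer.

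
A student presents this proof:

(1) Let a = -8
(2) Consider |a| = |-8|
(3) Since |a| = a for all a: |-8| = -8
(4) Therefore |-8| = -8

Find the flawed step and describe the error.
Step 3: Since |a| = a for all a: |-8| = -8

Step 3 incorrectly states that |a| = a for all a. The correct definition is |a| = a when a >= 0, and |a| = -a when a < 0. Since -8 < 0, we have |-8| = -(-8) = 8, not -8.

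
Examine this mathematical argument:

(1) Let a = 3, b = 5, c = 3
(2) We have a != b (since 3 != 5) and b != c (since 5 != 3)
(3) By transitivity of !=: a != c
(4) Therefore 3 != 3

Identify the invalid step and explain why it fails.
Step 3: By transitivity of !=: a != c

Step 3 incorrectly applies transitivity to the '!=' relation. Transitivity states: if a R b and b R c, then a R c. However, '!=' is not transitive. Counterexample: 3 != 5 and 5 != 3, but 3 = 3 (both equal 3). Transitivity holds for relations like <, <=, =, but not for !=.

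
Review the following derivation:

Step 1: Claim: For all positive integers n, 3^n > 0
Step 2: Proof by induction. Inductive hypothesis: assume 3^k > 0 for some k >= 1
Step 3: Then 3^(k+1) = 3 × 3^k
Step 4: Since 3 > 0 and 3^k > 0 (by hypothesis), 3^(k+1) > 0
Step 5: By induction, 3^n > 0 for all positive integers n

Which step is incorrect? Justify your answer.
Step 5: By induction, 3^n > 0 for all positive integers n

Step 5 concludes the proof by induction, but no base case was ever established. A valid induction proof requires: (1) a base case proving 3^1 > 0, and (2) an inductive step showing IF 3^k > 0 THEN 3^(k+1) > 0. Steps 2-4 correctly establish the inductive step, but without the base case the conclusion in step 5 does not follow.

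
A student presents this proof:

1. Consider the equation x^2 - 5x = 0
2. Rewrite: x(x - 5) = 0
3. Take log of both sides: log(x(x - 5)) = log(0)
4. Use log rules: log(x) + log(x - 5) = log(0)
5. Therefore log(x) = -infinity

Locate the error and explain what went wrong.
Step 3: Take log of both sides: log(x(x - 5)) = log(0)

Step 3 takes the logarithm of both sides, resulting in log(0) on the right side. The logarithm is only defined for positive numbers; log(0) is undefined (approaches negative infinity). This operation is invalid.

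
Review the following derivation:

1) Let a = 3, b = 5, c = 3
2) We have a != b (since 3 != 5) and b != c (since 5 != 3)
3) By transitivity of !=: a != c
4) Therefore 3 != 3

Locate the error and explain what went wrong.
Step 3: By transitivity of !=: a != c

Step 3 incorrectly applies transitivity to the '!=' relation. Transitivity states: if a R b and b R c, then a R c. However, '!=' is not transitive. Counterexample: 3 != 5 and 5 != 3, but 3 = 3 (both equal 3). Transitivity holds for relations like <, <=, =, but not for !=.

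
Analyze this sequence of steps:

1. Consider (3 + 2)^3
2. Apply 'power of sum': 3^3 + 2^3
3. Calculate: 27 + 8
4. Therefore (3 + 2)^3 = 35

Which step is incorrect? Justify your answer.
Step 2: Apply 'power of sum': 3^3 + 2^3

Step 2 incorrectly applies a non-existent rule '(a+b)^n = a^n + b^n'. This is false in general. The correct expansion uses the binomial theorem. The actual value is (3 + 2)^3 = 5^3 = 125, not 35.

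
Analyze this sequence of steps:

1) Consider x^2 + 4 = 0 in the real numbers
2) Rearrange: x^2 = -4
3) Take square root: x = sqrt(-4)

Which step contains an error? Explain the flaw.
Step 3: Take square root: x = sqrt(-4)

Step 3 takes the square root of -4, which is negative. In the real number system, the square root of a negative number is undefined. The equation x^2 + 4 = 0 has no real solutions. Square roots of negative numbers only exist in the complex numbers.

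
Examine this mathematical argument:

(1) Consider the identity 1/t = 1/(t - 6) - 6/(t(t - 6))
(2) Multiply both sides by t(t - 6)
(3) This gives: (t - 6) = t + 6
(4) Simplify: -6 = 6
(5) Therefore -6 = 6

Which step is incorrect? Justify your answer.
Step 3: This gives: (t - 6) = t + 6

Step 3 makes a sign error when clearing denominators. Multiplying -6/(t(t - 6)) by t(t - 6) gives -6, not +6. The correct result is (t - 6) = t - 6, which is trivially true, not (t - 6) = t + 6. (Step 1 is a valid identity: 1/(t - 6) - 6/(t(t - 6)) = (t - 6)/(t(t - 6)) = 1/t.)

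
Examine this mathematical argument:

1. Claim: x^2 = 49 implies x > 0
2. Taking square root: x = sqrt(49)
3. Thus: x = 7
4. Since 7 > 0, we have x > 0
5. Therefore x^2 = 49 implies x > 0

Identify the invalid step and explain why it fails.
Step 2: Taking square root: x = sqrt(49)

Step 2 takes the square root and assumes the positive root only. The equation x^2 = 49 actually has two solutions: x = 7 and x = -7. The proof silently assumes x > 0 without justification, then uses this assumption to conclude x > 0, which is circular. The counterexample x = -7 shows the claim is false.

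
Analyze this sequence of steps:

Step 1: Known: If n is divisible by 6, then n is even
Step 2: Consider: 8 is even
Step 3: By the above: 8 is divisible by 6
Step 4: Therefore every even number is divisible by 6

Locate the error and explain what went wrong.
Step 3: By the above: 8 is divisible by 6

Step 3 commits the fallacy of affirming the consequent. The known fact 'divisible by 6 → even' does NOT imply 'even → divisible by 6'. That would be the converse, which is false. For example, 8 is even but 8 ÷ 6 = 1.33, which is not an integer.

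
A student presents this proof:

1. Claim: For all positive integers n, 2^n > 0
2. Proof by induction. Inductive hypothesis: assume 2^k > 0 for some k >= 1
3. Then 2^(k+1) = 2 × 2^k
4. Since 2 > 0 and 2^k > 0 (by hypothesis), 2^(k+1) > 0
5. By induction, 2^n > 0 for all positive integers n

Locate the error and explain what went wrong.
Step 5: By induction, 2^n > 0 for all positive integers n

Step 5 concludes the proof by induction, but no base case was ever established. A valid induction proof requires: (1) a base case proving 2^1 > 0, and (2) an inductive step showing IF 2^k > 0 THEN 2^(k+1) > 0. Steps 2-4 correctly establish the inductive step, but without the base case the conclusion in step 5 does not follow.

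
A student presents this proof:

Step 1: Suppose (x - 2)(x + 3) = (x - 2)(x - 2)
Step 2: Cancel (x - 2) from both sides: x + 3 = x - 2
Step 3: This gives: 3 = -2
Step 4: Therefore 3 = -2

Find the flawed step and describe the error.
Step 2: Cancel (x - 2) from both sides: x + 3 = x - 2

Step 2 cancels (x - 2) from both sides. This is only valid if (x - 2) ≠ 0, i.e., x ≠ 2. When x = 2, both sides equal zero regardless of the other factors. The correct approach requires considering x = 2 as a separate case.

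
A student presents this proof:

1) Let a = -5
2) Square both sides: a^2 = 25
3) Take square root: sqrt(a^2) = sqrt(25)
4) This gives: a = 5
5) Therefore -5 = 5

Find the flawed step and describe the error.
Step 4: This gives: a = 5

Step 4 incorrectly states that sqrt(a^2) = a. The correct identity is sqrt(a^2) = |a|. Since a = -5 < 0, we have sqrt(a^2) = |-5| = 5, not a = -5.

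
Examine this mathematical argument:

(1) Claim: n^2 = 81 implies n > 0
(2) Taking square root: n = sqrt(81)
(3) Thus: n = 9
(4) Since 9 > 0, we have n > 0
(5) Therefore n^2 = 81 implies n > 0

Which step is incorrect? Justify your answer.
Step 2: Taking square root: n = sqrt(81)

Step 2 takes the square root and assumes the positive root only. The equation n^2 = 81 actually has two solutions: n = 9 and n = -9. The proof silently assumes n > 0 without justification, then uses this assumption to conclude n > 0, which is circular. The counterexample n = -9 shows the claim is false.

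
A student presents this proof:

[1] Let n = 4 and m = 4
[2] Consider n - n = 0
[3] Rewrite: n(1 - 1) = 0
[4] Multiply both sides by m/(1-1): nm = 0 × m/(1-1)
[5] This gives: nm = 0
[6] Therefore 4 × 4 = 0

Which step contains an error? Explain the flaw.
Step 4: Multiply both sides by m/(1-1): nm = 0 × m/(1-1)

Step 4 multiplies both sides by m/(1-1). However, 1-1 = 0, so this is multiplication by m/0, which is undefined. We cannot multiply by an undefined expression.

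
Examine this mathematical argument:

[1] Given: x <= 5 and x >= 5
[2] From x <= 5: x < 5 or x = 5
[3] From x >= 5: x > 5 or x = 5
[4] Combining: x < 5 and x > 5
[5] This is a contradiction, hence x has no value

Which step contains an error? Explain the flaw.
Step 4: Combining: x < 5 and x > 5

Step 4 incorrectly combines the conditions. From x <= 5 and x >= 5, the intersection is x = 5. The error treats the 'or' cases as 'and' requirements. The correct conclusion is that x = 5 is the unique solution, not that no solution exists.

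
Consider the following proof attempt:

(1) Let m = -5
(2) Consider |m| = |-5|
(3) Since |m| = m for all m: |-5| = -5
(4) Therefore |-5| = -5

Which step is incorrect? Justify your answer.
Step 3: Since |m| = m for all m: |-5| = -5

Step 3 incorrectly states that |m| = m for all m. The correct definition is |m| = m when m >= 0, and |m| = -m when m < 0. Since -5 < 0, we have |-5| = -(-5) = 5, not -5.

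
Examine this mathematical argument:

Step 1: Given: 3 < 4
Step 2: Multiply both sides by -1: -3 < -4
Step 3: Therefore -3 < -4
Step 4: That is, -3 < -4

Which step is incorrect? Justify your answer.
Step 2: Multiply both sides by -1: -3 < -4

Step 2 multiplies both sides by -1 but fails to reverse the inequality sign. When multiplying (or dividing) an inequality by a negative number, the direction must be reversed. Since 3 < 4, we should get -3 > -4, i.e., -3 > -4.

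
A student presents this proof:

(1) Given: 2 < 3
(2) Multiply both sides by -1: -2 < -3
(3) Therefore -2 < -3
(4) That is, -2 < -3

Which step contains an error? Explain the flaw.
Step 2: Multiply both sides by -1: -2 < -3

Step 2 multiplies both sides by -1 but fails to reverse the inequality sign. When multiplying (or dividing) an inequality by a negative number, the direction must be reversed. Since 2 < 3, we should get -2 > -3, i.e., -2 > -3.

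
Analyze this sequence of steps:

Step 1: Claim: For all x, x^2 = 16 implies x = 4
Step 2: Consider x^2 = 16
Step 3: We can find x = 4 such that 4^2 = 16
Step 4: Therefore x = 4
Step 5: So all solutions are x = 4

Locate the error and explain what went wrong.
Step 4: Therefore x = 4

Step 4 incorrectly concludes that x = 4 is the only solution. The proof shows that x = 4 is A solution (existence), but does not show it is the ONLY solution (uniqueness). In fact, x = -4 is also a solution since (-4)^2 = 16. Finding one solution doesn't prove there are no others.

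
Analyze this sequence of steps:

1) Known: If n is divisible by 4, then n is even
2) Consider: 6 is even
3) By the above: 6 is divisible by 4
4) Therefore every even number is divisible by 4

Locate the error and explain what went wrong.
Step 3: By the above: 6 is divisible by 4

Step 3 commits the fallacy of affirming the consequent. The known fact 'divisible by 4 → even' does NOT imply 'even → divisible by 4'. That would be the converse, which is false. For example, 6 is even but 6 ÷ 4 = 1.50, which is not an integer.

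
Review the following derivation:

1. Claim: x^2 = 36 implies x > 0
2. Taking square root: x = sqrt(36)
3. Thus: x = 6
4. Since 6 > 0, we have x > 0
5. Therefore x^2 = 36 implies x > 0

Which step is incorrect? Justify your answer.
Step 2: Taking square root: x = sqrt(36)

Step 2 takes the square root and assumes the positive root only. The equation x^2 = 36 actually has two solutions: x = 6 and x = -6. The proof silently assumes x > 0 without justification, then uses this assumption to conclude x > 0, which is circular. The counterexample x = -6 shows the claim is false.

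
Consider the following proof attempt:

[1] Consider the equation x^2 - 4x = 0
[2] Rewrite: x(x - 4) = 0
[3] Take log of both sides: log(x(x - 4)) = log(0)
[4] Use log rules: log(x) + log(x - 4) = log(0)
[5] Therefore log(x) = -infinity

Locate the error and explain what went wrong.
Step 3: Take log of both sides: log(x(x - 4)) = log(0)

Step 3 takes the logarithm of both sides, resulting in log(0) on the right side. The logarithm is only defined for positive numbers; log(0) is undefined (approaches negative infinity). This operation is invalid.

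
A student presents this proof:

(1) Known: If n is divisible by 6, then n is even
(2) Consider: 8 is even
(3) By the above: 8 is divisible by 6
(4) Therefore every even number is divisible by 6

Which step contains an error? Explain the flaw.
Step 3: By the above: 8 is divisible by 6

Step 3 commits the fallacy of affirming the consequent. The known fact 'divisible by 6 → even' does NOT imply 'even → divisible by 6'. That would be the converse, which is false. For example, 8 is even but 8 ÷ 6 = 1.33, which is not an integer.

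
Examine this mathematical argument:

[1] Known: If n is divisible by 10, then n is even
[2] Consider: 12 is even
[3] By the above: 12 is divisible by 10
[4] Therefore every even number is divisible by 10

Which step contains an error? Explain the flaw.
Step 3: By the above: 12 is divisible by 10

Step 3 commits the fallacy of affirming the consequent. The known fact 'divisible by 10 → even' does NOT imply 'even → divisible by 10'. That would be the converse, which is false. For example, 12 is even but 12 ÷ 10 = 1.20, which is not an integer.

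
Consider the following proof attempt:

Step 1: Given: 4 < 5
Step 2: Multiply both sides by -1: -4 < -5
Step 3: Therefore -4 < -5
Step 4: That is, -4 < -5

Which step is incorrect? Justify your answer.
Step 2: Multiply both sides by -1: -4 < -5

Step 2 multiplies both sides by -1 but fails to reverse the inequality sign. When multiplying (or dividing) an inequality by a negative number, the direction must be reversed. Since 4 < 5, we should get -4 > -5, i.e., -4 > -5.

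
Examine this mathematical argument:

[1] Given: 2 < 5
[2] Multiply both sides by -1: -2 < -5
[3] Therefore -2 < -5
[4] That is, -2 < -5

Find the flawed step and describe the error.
Step 2: Multiply both sides by -1: -2 < -5

Step 2 multiplies both sides by -1 but fails to reverse the inequality sign. When multiplying (or dividing) an inequality by a negative number, the direction must be reversed. Since 2 < 5, we should get -2 > -5, i.e., -2 > -5.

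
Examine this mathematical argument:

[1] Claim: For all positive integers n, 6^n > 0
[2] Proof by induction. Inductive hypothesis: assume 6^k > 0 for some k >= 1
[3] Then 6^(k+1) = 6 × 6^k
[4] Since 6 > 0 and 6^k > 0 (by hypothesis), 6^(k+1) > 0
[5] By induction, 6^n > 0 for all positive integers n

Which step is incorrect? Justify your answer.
Step 5: By induction, 6^n > 0 for all positive integers n

Step 5 concludes the proof by induction, but no base case was ever established. A valid induction proof requires: (1) a base case proving 6^1 > 0, and (2) an inductive step showing IF 6^k > 0 THEN 6^(k+1) > 0. Steps 2-4 correctly establish the inductive step, but without the base case the conclusion in step 5 does not follow.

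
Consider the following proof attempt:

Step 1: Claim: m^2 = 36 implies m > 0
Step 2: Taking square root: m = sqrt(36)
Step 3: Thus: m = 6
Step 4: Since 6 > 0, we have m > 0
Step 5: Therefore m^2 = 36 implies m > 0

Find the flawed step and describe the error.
Step 2: Taking square root: m = sqrt(36)

Step 2 takes the square root and assumes the positive root only. The equation m^2 = 36 actually has two solutions: m = 6 and m = -6. The proof silently assumes m > 0 without justification, then uses this assumption to conclude m > 0, which is circular. The counterexample m = -6 shows the claim is false.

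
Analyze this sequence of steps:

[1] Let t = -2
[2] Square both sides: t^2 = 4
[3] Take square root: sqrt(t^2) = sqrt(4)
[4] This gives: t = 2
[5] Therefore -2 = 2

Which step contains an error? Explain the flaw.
Step 4: This gives: t = 2

Step 4 incorrectly states that sqrt(t^2) = t. The correct identity is sqrt(t^2) = |t|. Since t = -2 < 0, we have sqrt(t^2) = |-2| = 2, not t = -2.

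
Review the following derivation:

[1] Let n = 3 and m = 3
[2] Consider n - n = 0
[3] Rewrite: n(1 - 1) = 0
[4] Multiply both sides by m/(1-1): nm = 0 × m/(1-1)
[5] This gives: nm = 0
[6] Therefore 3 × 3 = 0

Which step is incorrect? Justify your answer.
Step 4: Multiply both sides by m/(1-1): nm = 0 × m/(1-1)

Step 4 multiplies both sides by m/(1-1). However, 1-1 = 0, so this is multiplication by m/0, which is undefined. We cannot multiply by an undefined expression.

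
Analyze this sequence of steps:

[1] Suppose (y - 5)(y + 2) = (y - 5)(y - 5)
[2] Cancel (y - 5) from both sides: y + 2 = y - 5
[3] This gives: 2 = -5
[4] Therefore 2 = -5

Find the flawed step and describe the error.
Step 2: Cancel (y - 5) from both sides: y + 2 = y - 5

Step 2 cancels (y - 5) from both sides. This is only valid if (y - 5) ≠ 0, i.e., y ≠ 5. When y = 5, both sides equal zero regardless of the other factors. The correct approach requires considering y = 5 as a separate case.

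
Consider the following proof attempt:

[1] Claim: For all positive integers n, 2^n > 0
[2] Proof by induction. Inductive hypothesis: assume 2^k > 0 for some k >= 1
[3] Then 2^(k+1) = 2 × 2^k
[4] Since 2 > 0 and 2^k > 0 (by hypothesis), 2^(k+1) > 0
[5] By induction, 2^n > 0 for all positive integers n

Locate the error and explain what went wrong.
Step 5: By induction, 2^n > 0 for all positive integers n

Step 5 concludes the proof by induction, but no base case was ever established. A valid induction proof requires: (1) a base case proving 2^1 > 0, and (2) an inductive step showing IF 2^k > 0 THEN 2^(k+1) > 0. Steps 2-4 correctly establish the inductive step, but without the base case the conclusion in step 5 does not follow.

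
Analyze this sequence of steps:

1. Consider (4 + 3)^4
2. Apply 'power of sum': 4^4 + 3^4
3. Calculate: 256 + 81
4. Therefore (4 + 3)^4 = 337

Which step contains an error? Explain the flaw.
Step 2: Apply 'power of sum': 4^4 + 3^4

Step 2 incorrectly applies a non-existent rule '(a+b)^n = a^n + b^n'. This is false in general. The correct expansion uses the binomial theorem. The actual value is (4 + 3)^4 = 7^4 = 2401, not 337.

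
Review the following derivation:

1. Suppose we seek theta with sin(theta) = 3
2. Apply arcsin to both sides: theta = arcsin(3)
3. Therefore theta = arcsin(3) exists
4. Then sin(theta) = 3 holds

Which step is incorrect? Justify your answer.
Step 2: Apply arcsin to both sides: theta = arcsin(3)

Step 2 applies arcsin to 3. However, arcsin(x) is only defined for x in [-1, 1] because sin(theta) can only produce values in that range. Since |3| > 1, arcsin(3) is undefined. There is no angle whose sine equals 3.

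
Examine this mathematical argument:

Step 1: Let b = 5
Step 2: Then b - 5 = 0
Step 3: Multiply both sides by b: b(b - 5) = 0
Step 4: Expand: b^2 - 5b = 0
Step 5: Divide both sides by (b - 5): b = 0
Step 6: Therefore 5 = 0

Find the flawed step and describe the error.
Step 5: Divide both sides by (b - 5): b = 0

Step 5 divides both sides by (b - 5). However, since b = 5, we have (b - 5) = 0. Division by zero is undefined, making this step invalid.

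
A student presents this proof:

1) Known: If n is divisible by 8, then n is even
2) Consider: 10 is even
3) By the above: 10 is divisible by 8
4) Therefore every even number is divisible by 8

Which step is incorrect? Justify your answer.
Step 3: By the above: 10 is divisible by 8

Step 3 commits the fallacy of affirming the consequent. The known fact 'divisible by 8 → even' does NOT imply 'even → divisible by 8'. That would be the converse, which is false. For example, 10 is even but 10 ÷ 8 = 1.25, which is not an integer.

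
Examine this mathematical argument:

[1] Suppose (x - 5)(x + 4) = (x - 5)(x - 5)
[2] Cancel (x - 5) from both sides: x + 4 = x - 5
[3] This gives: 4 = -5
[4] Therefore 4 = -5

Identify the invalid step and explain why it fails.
Step 2: Cancel (x - 5) from both sides: x + 4 = x - 5

Step 2 cancels (x - 5) from both sides. This is only valid if (x - 5) ≠ 0, i.e., x ≠ 5. When x = 5, both sides equal zero regardless of the other factors. The correct approach requires considering x = 5 as a separate case.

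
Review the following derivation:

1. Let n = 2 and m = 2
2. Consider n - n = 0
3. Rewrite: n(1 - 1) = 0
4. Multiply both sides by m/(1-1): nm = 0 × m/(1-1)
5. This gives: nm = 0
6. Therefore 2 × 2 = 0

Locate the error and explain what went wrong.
Step 4: Multiply both sides by m/(1-1): nm = 0 × m/(1-1)

Step 4 multiplies both sides by m/(1-1). However, 1-1 = 0, so this is multiplication by m/0, which is undefined. We cannot multiply by an undefined expression.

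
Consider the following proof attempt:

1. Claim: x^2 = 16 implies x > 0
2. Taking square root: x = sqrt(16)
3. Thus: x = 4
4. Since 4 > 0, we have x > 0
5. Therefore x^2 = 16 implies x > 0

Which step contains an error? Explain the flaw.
Step 2: Taking square root: x = sqrt(16)

Step 2 takes the square root and assumes the positive root only. The equation x^2 = 16 actually has two solutions: x = 4 and x = -4. The proof silently assumes x > 0 without justification, then uses this assumption to conclude x > 0, which is circular. The counterexample x = -4 shows the claim is false.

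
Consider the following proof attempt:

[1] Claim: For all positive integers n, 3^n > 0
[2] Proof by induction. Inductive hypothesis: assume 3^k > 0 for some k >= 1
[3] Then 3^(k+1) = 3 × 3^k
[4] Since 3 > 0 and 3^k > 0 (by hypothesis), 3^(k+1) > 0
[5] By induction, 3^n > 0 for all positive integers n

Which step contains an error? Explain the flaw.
Step 5: By induction, 3^n > 0 for all positive integers n

Step 5 concludes the proof by induction, but no base case was ever established. A valid induction proof requires: (1) a base case proving 3^1 > 0, and (2) an inductive step showing IF 3^k > 0 THEN 3^(k+1) > 0. Steps 2-4 correctly establish the inductive step, but without the base case the conclusion in step 5 does not follow.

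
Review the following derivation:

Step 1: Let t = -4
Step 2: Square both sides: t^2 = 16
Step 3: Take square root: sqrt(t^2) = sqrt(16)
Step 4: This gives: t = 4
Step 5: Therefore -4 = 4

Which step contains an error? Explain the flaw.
Step 4: This gives: t = 4

Step 4 incorrectly states that sqrt(t^2) = t. The correct identity is sqrt(t^2) = |t|. Since t = -4 < 0, we have sqrt(t^2) = |-4| = 4, not t = -4.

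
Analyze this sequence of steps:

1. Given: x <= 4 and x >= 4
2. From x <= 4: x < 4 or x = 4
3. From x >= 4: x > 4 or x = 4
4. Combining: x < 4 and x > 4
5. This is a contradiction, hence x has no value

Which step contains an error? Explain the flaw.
Step 4: Combining: x < 4 and x > 4

Step 4 incorrectly combines the conditions. From x <= 4 and x >= 4, the intersection is x = 4. The error treats the 'or' cases as 'and' requirements. The correct conclusion is that x = 4 is the unique solution, not that no solution exists.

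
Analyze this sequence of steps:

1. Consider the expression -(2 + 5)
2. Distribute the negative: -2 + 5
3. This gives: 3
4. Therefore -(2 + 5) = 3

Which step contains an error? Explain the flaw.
Step 2: Distribute the negative: -2 + 5

Step 2 incorrectly distributes the negative sign. The correct distribution is -(2 + 5) = -2 - 5 = -7. The negative must be applied to both terms, not just the first. The error treats -(2 + 5) as -2 + 5, which equals 3 instead of -7.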